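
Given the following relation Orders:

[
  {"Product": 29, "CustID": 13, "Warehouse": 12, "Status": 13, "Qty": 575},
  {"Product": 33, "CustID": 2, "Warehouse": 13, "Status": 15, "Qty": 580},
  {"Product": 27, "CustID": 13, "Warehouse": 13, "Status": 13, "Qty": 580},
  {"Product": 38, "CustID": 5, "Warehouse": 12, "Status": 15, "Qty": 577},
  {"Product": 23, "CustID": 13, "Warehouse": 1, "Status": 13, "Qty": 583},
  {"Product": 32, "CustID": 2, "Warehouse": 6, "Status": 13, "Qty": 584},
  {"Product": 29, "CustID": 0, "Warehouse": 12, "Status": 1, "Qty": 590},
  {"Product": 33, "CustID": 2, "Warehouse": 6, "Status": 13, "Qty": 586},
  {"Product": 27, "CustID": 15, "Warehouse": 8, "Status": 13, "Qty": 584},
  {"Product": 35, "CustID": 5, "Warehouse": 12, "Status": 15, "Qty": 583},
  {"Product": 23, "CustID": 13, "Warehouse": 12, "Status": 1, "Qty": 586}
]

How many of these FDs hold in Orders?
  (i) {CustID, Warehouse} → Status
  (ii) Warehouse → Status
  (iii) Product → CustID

0

(i) {CustID, Warehouse} → Status: (CustID=13, Warehouse=12): 2 rows → Status takes values {13, 1} — violation — fails.
(ii) Warehouse → Status: Warehouse=12: 5 rows → Status takes values {13, 15, 1} — violation; Warehouse=13: 2 rows → Status takes values {15, 13} — violation — fails.
(iii) Product → CustID: Product=29: 2 rows → CustID takes values {13, 0} — violation; Product=27: 2 rows → CustID takes values {13, 15} — violation — fails.
None of the 3 dependencies hold.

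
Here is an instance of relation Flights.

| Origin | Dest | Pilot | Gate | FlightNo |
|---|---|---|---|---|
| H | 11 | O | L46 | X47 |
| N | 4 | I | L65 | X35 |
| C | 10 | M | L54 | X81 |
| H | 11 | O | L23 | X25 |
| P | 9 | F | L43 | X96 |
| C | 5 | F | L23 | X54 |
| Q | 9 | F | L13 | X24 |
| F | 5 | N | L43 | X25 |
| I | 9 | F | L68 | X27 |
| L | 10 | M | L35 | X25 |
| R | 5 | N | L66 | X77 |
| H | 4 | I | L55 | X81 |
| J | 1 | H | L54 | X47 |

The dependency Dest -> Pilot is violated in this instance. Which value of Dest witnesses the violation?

5

Dest=11: 2 rows → Pilot = O, O ✓
Dest=4: 2 rows → Pilot = I, I ✓
Dest=10: 2 rows → Pilot = M, M ✓
Dest=9: 3 rows → Pilot = F, F, F ✓
Dest=5: 3 rows → Pilot takes values {F, N} — violation
Dest=1: 1 row → Pilot = H ✓
The only Dest value with inconsistent Pilot is Dest=5.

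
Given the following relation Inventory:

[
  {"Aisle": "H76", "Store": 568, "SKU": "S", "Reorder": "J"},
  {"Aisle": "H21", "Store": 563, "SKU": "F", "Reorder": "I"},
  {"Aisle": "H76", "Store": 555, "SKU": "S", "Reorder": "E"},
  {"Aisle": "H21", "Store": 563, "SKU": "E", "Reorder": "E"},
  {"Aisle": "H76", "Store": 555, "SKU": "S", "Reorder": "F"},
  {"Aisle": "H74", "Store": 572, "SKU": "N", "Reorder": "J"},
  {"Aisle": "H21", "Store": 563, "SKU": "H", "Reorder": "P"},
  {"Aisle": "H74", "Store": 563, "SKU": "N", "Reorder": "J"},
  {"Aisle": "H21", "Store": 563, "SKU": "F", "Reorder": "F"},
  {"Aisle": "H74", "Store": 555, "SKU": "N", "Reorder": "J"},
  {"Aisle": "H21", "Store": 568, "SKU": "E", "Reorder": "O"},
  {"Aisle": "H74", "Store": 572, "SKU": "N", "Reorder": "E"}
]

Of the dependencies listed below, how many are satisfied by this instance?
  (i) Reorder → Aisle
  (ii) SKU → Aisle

(i) Reorder → Aisle: Reorder=J: 4 rows → Aisle takes values {H76, H74} — violation; Reorder=E: 3 rows → Aisle takes values {H76, H21, H74} — violation; Reorder=F: 2 rows → Aisle takes values {H76, H21} — violation — fails.
(ii) SKU → Aisle: every LHS value maps to a single RHS value — holds.
1 of the 2 dependencies holds.

1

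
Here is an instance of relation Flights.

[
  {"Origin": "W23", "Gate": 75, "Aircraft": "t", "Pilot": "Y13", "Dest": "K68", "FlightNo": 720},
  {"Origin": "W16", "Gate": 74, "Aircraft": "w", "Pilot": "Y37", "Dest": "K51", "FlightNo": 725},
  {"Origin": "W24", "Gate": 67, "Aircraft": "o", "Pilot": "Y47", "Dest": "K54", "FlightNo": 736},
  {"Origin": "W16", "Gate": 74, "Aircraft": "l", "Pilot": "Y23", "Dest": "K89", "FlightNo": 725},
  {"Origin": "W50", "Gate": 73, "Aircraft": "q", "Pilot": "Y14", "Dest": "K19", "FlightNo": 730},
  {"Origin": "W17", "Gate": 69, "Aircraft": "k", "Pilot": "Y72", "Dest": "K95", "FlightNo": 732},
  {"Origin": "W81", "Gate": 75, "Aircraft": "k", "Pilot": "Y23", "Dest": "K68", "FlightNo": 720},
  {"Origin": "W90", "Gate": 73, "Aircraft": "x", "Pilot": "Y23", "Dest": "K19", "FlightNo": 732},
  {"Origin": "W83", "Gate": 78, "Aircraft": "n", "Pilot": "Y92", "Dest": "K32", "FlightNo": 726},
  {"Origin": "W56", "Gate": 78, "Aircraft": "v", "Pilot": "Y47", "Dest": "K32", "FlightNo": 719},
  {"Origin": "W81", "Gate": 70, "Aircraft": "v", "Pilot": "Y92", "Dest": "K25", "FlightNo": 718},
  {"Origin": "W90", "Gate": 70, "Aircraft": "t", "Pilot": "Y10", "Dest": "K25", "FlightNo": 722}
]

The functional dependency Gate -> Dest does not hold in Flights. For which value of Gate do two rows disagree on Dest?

Gate=75: 2 rows → Dest = K68, K68 ✓
Gate=74: 2 rows → Dest takes values {K51, K89} — violation
Gate=67: 1 row → Dest = K54 ✓
Gate=73: 2 rows → Dest = K19, K19 ✓
Gate=69: 1 row → Dest = K95 ✓
Gate=78: 2 rows → Dest = K32, K32 ✓
Gate=70: 2 rows → Dest = K25, K25 ✓
The only Gate value with inconsistent Dest is Gate=74.

74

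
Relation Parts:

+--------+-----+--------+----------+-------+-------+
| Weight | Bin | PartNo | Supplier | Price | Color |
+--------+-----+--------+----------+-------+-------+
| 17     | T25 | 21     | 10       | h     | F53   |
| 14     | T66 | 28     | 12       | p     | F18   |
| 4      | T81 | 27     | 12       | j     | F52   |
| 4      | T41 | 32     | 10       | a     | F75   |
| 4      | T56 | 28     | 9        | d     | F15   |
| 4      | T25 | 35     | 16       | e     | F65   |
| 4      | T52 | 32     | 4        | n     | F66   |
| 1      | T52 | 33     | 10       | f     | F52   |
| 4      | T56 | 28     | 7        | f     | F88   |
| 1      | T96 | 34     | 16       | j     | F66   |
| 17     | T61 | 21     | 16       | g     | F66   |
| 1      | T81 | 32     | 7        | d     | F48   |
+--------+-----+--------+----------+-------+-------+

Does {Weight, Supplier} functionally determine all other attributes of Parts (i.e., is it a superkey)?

Yes

All 12 rows have distinct {Weight, Supplier} values, so {Weight, Supplier} → (all attributes) holds and {Weight, Supplier} is a superkey.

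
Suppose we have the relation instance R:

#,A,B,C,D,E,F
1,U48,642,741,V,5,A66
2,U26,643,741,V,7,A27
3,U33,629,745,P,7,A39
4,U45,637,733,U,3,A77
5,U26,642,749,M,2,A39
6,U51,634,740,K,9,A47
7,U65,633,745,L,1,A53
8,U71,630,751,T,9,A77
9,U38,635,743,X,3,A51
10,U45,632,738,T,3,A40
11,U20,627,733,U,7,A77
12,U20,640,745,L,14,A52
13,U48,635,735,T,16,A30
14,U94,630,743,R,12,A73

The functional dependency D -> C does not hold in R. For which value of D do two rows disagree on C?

D=V: rows 1, 2 → C = 741, 741 ✓
D=P: row 3 → C = 745 ✓
D=U: rows 4, 11 → C = 733, 733 ✓
D=M: row 5 → C = 749 ✓
D=K: row 6 → C = 740 ✓
D=L: rows 7, 12 → C = 745, 745 ✓
D=T: rows 8, 10, 13 → C takes values {751, 738, 735} — violation
D=X: row 9 → C = 743 ✓
D=R: row 14 → C = 743 ✓
The only D value with inconsistent C is D=T.

T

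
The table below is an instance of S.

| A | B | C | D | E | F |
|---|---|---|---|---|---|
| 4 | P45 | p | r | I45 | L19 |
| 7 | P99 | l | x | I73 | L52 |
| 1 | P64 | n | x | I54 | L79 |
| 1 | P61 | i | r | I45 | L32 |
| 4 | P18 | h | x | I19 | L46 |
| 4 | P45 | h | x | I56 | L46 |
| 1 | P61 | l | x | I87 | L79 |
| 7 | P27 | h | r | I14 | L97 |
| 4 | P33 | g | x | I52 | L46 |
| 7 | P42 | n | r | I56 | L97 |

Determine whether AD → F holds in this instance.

Yes

(A=4, D=r): 1 row → F = L19 ✓
(A=7, D=x): 1 row → F = L52 ✓
(A=1, D=x): 2 rows → F = L79, L79 ✓
(A=1, D=r): 1 row → F = L32 ✓
(A=4, D=x): 3 rows → F = L46, L46, L46 ✓
(A=7, D=r): 2 rows → F = L97, L97 ✓
Every AD value is associated with a single F value, so AD → F holds.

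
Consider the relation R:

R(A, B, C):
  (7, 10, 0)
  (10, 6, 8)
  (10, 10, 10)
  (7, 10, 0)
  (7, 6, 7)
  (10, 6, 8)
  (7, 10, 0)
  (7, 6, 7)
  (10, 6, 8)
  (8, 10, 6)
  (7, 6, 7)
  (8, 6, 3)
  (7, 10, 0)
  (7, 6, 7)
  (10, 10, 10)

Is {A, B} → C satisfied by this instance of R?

Yes

(A=7, B=10): 4 rows → C = 0, 0, 0, 0 ✓
(A=10, B=6): 3 rows → C = 8, 8, 8 ✓
(A=10, B=10): 2 rows → C = 10, 10 ✓
(A=7, B=6): 4 rows → C = 7, 7, 7, 7 ✓
(A=8, B=10): 1 row → C = 6 ✓
(A=8, B=6): 1 row → C = 3 ✓
Every {A, B} value is associated with a single C value, so {A, B} → C holds.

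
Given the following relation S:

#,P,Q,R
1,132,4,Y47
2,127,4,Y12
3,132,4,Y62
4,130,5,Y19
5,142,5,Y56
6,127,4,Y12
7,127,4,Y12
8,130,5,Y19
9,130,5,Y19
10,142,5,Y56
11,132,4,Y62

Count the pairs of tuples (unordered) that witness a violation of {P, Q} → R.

2

(P=132, Q=4): violating pairs (1,3), (1,11) — 2 pairs.
(P=127, Q=4): all 3 rows agree on R — 0 pairs.
(P=130, Q=5): all 3 rows agree on R — 0 pairs.
(P=142, Q=5): all 2 rows agree on R — 0 pairs.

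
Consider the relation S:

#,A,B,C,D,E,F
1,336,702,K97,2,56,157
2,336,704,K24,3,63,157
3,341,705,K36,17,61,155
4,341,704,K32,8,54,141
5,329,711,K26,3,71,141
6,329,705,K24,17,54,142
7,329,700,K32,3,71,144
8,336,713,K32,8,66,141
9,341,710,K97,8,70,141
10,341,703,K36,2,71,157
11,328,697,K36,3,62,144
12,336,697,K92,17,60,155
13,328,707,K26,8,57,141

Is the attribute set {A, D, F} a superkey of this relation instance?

No

Rows 4 and 9 have the same {A, D, F} value (A=341, D=8, F=141) but are distinct tuples, so {A, D, F} does not determine every attribute — not a superkey.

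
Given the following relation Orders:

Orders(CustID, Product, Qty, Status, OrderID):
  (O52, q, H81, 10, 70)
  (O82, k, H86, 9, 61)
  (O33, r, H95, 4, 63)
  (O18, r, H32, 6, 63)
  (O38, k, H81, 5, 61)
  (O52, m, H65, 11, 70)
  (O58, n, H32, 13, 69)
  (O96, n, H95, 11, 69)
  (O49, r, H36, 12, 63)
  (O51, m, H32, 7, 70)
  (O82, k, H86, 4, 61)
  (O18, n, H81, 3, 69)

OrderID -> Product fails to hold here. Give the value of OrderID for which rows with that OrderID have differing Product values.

70

OrderID=70: 3 rows → Product takes values {q, m} — violation
OrderID=61: 3 rows → Product = k, k, k ✓
OrderID=63: 3 rows → Product = r, r, r ✓
OrderID=69: 3 rows → Product = n, n, n ✓
The only OrderID value with inconsistent Product is OrderID=70.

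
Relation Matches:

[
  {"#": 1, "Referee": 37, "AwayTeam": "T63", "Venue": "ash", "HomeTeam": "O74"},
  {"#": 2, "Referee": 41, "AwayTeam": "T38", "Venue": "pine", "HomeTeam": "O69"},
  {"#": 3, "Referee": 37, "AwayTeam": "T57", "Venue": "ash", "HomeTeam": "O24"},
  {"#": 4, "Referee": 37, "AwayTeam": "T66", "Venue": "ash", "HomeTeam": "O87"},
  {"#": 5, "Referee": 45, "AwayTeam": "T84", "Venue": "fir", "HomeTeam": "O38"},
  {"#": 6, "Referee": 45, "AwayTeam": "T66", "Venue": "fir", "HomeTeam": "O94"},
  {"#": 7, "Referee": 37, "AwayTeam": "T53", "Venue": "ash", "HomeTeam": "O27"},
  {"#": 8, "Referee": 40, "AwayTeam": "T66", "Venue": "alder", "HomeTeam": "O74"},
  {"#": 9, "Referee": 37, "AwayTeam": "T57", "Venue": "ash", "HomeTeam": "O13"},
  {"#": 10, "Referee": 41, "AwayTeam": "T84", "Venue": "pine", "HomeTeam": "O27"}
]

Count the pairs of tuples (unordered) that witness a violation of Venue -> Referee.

Venue=ash: all 5 rows agree on Referee — 0 pairs.
Venue=pine: all 2 rows agree on Referee — 0 pairs.
Venue=fir: all 2 rows agree on Referee — 0 pairs.

0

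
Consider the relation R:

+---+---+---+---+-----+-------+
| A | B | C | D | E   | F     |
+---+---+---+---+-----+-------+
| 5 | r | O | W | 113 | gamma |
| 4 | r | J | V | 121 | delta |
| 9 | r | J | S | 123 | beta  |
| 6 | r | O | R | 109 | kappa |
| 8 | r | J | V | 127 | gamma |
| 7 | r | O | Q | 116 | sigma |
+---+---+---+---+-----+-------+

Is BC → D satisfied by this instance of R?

(B=r, C=O): 3 rows → D takes values {W, R, Q} — violation
(B=r, C=J): 3 rows → D takes values {V, S} — violation
Two rows agree on BC but differ on D, so BC → D does not hold.

No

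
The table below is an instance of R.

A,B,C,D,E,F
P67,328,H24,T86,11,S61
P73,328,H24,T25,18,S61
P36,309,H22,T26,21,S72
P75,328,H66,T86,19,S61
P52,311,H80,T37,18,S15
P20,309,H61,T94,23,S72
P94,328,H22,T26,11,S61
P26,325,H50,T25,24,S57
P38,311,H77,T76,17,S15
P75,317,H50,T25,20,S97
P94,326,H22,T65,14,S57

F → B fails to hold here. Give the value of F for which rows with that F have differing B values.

F=S61: 4 rows → B = 328, 328, 328, 328 ✓
F=S72: 2 rows → B = 309, 309 ✓
F=S15: 2 rows → B = 311, 311 ✓
F=S57: 2 rows → B takes values {325, 326} — violation
F=S97: 1 row → B = 317 ✓
The only F value with inconsistent B is F=S57.

S57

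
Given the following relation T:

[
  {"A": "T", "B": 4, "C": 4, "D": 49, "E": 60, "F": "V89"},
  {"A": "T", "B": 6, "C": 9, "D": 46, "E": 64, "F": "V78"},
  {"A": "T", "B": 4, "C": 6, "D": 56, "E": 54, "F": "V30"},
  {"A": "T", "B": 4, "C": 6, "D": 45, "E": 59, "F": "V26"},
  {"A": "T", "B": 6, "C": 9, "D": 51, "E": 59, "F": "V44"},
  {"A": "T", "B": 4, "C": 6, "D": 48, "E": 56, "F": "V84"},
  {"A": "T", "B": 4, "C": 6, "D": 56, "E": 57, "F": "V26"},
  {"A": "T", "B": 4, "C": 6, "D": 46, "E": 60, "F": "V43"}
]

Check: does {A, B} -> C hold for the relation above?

(A=T, B=4): 6 rows → C takes values {4, 6} — violation
(A=T, B=6): 2 rows → C = 9, 9 ✓
Two rows agree on {A, B} but differ on C, so {A, B} -> C does not hold.

No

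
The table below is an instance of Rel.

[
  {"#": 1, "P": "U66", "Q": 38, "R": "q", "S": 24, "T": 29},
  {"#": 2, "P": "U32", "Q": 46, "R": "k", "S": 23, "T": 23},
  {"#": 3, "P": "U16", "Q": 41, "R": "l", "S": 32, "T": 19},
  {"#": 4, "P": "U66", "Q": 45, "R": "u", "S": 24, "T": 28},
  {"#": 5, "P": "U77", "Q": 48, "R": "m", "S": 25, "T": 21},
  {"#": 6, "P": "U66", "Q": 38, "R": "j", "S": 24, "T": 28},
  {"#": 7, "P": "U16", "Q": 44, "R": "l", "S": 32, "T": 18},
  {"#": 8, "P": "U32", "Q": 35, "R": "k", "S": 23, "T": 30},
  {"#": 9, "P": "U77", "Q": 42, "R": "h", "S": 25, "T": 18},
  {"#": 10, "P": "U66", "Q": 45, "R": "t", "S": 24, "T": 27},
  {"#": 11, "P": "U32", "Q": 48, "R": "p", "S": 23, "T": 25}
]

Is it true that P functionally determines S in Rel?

Yes

P=U66: rows 1, 4, 6, 10 → S = 24, 24, 24, 24 ✓
P=U32: rows 2, 8, 11 → S = 23, 23, 23 ✓
P=U16: rows 3, 7 → S = 32, 32 ✓
P=U77: rows 5, 9 → S = 25, 25 ✓
Every P value is associated with a single S value, so P → S holds.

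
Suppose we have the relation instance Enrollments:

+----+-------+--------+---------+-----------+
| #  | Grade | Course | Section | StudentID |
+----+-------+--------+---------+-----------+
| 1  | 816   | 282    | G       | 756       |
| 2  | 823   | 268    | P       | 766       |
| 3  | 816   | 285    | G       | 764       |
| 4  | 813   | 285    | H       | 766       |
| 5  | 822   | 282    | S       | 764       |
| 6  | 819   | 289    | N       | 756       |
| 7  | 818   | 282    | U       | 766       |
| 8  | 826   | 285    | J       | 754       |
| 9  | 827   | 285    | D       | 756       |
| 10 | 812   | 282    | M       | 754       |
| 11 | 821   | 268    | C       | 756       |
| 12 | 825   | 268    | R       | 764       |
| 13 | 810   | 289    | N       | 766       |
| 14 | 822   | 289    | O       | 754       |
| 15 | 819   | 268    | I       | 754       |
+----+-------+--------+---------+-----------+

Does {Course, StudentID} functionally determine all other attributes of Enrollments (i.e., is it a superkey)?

All 15 rows have distinct {Course, StudentID} values, so {Course, StudentID} → (all attributes) holds and {Course, StudentID} is a superkey.

Yes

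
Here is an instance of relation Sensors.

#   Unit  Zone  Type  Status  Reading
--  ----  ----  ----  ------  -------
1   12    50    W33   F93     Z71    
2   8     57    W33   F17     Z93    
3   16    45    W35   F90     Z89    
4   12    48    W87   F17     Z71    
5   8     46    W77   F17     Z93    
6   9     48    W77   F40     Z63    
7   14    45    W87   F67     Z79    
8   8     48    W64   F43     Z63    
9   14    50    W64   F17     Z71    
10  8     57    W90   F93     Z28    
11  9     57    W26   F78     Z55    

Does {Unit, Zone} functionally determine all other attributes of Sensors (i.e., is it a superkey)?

No

Rows 2 and 10 have the same {Unit, Zone} value (Unit=8, Zone=57) but are distinct tuples, so {Unit, Zone} does not determine every attribute — not a superkey.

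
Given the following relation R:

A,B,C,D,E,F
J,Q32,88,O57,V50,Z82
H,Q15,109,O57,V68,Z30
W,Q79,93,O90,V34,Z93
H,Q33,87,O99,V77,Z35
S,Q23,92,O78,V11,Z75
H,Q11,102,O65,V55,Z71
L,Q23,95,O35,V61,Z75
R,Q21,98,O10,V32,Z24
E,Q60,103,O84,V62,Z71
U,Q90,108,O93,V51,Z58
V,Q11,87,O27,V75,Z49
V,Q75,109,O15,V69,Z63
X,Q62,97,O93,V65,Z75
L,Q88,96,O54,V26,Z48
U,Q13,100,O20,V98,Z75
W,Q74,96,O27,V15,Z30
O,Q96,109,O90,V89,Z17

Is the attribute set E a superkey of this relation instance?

Yes

All 17 rows have distinct E values, so E → (all attributes) holds and E is a superkey.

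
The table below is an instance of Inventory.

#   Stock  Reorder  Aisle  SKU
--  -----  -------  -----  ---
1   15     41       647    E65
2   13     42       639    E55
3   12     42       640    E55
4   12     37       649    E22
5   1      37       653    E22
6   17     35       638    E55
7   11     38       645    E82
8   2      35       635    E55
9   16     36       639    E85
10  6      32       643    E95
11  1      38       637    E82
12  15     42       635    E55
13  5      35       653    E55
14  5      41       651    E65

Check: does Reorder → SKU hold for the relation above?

Reorder=41: rows 1, 14 → SKU = E65, E65 ✓
Reorder=42: rows 2, 3, 12 → SKU = E55, E55, E55 ✓
Reorder=37: rows 4, 5 → SKU = E22, E22 ✓
Reorder=35: rows 6, 8, 13 → SKU = E55, E55, E55 ✓
Reorder=38: rows 7, 11 → SKU = E82, E82 ✓
Reorder=36: row 9 → SKU = E85 ✓
Reorder=32: row 10 → SKU = E95 ✓
Every Reorder value is associated with a single SKU value, so Reorder → SKU holds.

Yes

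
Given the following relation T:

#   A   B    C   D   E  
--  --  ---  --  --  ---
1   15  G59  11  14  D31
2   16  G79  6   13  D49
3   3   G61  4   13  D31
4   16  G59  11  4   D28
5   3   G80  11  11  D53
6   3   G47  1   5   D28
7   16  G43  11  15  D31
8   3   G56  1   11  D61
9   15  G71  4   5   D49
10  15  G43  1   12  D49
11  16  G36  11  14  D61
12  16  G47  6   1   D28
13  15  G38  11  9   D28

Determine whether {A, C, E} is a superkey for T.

All 13 rows have distinct {A, C, E} values, so {A, C, E} → (all attributes) holds and {A, C, E} is a superkey.

Yes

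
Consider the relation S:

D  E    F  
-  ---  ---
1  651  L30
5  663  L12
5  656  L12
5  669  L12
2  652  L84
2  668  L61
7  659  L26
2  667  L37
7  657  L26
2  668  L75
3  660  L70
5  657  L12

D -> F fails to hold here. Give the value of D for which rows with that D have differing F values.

2

D=1: 1 row → F = L30 ✓
D=5: 4 rows → F = L12, L12, L12, L12 ✓
D=2: 4 rows → F takes values {L84, L61, L37, L75} — violation
D=7: 2 rows → F = L26, L26 ✓
D=3: 1 row → F = L70 ✓
The only D value with inconsistent F is D=2.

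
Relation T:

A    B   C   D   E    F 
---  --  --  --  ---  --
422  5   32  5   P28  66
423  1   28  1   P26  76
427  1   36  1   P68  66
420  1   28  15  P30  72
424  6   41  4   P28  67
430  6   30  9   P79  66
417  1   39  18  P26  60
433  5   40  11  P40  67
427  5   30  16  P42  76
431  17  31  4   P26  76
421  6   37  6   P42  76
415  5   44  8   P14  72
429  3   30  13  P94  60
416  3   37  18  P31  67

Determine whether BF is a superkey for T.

All 14 rows have distinct BF values, so BF → (all attributes) holds and BF is a superkey.

Yes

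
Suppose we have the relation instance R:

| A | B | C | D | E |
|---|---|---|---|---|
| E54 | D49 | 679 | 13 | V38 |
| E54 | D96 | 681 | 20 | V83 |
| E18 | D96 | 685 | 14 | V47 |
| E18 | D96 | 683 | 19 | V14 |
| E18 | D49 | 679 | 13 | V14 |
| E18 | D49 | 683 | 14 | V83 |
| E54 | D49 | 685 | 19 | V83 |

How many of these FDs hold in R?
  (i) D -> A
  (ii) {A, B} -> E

0

(i) D -> A: D=13: 2 rows → A takes values {E54, E18} — violation; D=19: 2 rows → A takes values {E18, E54} — violation — fails.
(ii) {A, B} -> E: (A=E54, B=D49): 2 rows → E takes values {V38, V83} — violation; (A=E18, B=D96): 2 rows → E takes values {V47, V14} — violation; (A=E18, B=D49): 2 rows → E takes values {V14, V83} — violation — fails.
None of the 2 dependencies hold.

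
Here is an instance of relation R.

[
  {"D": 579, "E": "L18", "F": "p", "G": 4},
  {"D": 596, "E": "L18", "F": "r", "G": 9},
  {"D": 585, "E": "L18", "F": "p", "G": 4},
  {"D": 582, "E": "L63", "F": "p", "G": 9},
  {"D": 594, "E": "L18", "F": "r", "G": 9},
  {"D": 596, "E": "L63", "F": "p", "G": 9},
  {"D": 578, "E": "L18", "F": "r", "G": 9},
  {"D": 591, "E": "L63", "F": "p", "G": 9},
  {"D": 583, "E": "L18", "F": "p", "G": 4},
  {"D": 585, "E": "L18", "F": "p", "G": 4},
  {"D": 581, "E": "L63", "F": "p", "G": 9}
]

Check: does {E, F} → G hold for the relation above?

(E=L18, F=p): 4 rows → G = 4, 4, 4, 4 ✓
(E=L18, F=r): 3 rows → G = 9, 9, 9 ✓
(E=L63, F=p): 4 rows → G = 9, 9, 9, 9 ✓
Every {E, F} value is associated with a single G value, so {E, F} → G holds.

Yes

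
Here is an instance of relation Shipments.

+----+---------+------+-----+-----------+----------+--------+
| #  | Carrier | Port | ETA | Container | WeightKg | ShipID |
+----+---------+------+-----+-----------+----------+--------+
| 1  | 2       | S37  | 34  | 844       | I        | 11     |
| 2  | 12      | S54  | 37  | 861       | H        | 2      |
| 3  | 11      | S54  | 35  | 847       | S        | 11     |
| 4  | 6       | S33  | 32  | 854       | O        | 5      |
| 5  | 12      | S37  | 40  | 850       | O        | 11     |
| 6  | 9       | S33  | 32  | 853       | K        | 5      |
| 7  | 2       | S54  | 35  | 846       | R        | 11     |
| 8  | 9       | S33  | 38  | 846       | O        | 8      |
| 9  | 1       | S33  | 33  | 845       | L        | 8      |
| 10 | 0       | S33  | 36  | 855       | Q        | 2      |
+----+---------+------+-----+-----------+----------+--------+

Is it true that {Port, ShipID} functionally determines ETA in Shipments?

No

(Port=S37, ShipID=11): rows 1, 5 → ETA takes values {34, 40} — violation
(Port=S54, ShipID=2): row 2 → ETA = 37 ✓
(Port=S54, ShipID=11): rows 3, 7 → ETA = 35, 35 ✓
(Port=S33, ShipID=5): rows 4, 6 → ETA = 32, 32 ✓
(Port=S33, ShipID=8): rows 8, 9 → ETA takes values {38, 33} — violation
(Port=S33, ShipID=2): row 10 → ETA = 36 ✓
Two rows agree on {Port, ShipID} but differ on ETA, so {Port, ShipID} → ETA does not hold.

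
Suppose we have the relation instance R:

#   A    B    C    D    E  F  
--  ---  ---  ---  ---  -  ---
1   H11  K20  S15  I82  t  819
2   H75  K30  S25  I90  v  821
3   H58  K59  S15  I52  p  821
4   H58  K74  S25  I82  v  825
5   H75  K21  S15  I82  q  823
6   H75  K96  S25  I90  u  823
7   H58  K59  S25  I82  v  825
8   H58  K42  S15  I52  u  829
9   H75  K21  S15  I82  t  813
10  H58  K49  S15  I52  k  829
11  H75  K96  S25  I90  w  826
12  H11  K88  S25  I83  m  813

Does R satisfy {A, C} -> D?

(A=H11, C=S15): row 1 → D = I82 ✓
(A=H75, C=S25): rows 2, 6, 11 → D = I90, I90, I90 ✓
(A=H58, C=S15): rows 3, 8, 10 → D = I52, I52, I52 ✓
(A=H58, C=S25): rows 4, 7 → D = I82, I82 ✓
(A=H75, C=S15): rows 5, 9 → D = I82, I82 ✓
(A=H11, C=S25): row 12 → D = I83 ✓
Every {A, C} value is associated with a single D value, so {A, C} -> D holds.

Yes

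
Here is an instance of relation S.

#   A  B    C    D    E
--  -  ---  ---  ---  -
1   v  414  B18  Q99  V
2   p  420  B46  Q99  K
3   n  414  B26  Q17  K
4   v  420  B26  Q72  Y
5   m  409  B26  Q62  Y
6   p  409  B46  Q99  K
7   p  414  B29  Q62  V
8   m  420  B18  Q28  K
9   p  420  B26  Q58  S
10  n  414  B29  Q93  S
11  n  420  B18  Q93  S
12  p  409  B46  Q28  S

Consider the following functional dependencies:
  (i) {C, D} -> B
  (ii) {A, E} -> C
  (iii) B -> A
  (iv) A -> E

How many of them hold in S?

0

(i) {C, D} -> B: (C=B46, D=Q99): rows 2, 6 → B takes values {420, 409} — violation — fails.
(ii) {A, E} -> C: (A=p, E=S): rows 9, 12 → C takes values {B26, B46} — violation; (A=n, E=S): rows 10, 11 → C takes values {B29, B18} — violation — fails.
(iii) B -> A: B=414: rows 1, 3, 7, 10 → A takes values {v, n, p} — violation; B=420: rows 2, 4, 8, 9, 11 → A takes values {p, v, m, n} — violation; B=409: rows 5, 6, 12 → A takes values {m, p} — violation — fails.
(iv) A -> E: A=v: rows 1, 4 → E takes values {V, Y} — violation; A=p: rows 2, 6, 7, 9, 12 → E takes values {K, V, S} — violation; A=n: rows 3, 10, 11 → E takes values {K, S} — violation; A=m: rows 5, 8 → E takes values {Y, K} — violation — fails.
None of the 4 dependencies hold.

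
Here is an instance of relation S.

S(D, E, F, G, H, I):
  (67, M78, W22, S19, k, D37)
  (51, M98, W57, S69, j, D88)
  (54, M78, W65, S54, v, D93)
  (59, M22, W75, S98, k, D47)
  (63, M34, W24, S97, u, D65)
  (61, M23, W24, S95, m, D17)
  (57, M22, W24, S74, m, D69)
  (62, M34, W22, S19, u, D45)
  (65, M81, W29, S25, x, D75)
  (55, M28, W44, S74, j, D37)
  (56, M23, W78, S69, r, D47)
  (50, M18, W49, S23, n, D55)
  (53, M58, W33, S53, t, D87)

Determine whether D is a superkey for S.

Yes

All 13 rows have distinct D values, so D → (all attributes) holds and D is a superkey.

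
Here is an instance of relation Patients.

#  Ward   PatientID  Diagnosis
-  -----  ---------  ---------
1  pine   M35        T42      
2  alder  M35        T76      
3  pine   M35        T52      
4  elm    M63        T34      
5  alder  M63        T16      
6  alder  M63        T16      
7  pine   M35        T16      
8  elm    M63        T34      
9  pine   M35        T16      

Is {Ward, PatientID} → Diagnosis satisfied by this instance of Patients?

No

(Ward=pine, PatientID=M35): rows 1, 3, 7, 9 → Diagnosis takes values {T42, T52, T16} — violation
(Ward=alder, PatientID=M35): row 2 → Diagnosis = T76 ✓
(Ward=elm, PatientID=M63): rows 4, 8 → Diagnosis = T34, T34 ✓
(Ward=alder, PatientID=M63): rows 5, 6 → Diagnosis = T16, T16 ✓
Two rows agree on {Ward, PatientID} but differ on Diagnosis, so {Ward, PatientID} → Diagnosis does not hold.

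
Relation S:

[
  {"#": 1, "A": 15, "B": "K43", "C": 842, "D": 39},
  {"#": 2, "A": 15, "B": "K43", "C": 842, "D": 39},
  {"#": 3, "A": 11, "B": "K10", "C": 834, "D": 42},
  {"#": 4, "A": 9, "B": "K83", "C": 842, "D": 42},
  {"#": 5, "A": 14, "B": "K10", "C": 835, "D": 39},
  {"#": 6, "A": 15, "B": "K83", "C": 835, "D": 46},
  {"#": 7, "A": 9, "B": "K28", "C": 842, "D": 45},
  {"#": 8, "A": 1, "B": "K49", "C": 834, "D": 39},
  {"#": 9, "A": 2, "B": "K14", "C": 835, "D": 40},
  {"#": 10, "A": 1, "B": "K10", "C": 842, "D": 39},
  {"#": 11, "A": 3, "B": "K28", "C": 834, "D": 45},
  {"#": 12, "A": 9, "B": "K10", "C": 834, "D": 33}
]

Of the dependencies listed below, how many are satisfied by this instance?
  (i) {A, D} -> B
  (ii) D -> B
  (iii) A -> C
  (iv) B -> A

0

(i) {A, D} -> B: (A=1, D=39): rows 8, 10 → B takes values {K49, K10} — violation — fails.
(ii) D -> B: D=39: rows 1, 2, 5, 8, 10 → B takes values {K43, K10, K49} — violation; D=42: rows 3, 4 → B takes values {K10, K83} — violation — fails.
(iii) A -> C: A=15: rows 1, 2, 6 → C takes values {842, 835} — violation; A=9: rows 4, 7, 12 → C takes values {842, 834} — violation; A=1: rows 8, 10 → C takes values {834, 842} — violation — fails.
(iv) B -> A: B=K10: rows 3, 5, 10, 12 → A takes values {11, 14, 1, 9} — violation; B=K83: rows 4, 6 → A takes values {9, 15} — violation; B=K28: rows 7, 11 → A takes values {9, 3} — violation — fails.
None of the 4 dependencies hold.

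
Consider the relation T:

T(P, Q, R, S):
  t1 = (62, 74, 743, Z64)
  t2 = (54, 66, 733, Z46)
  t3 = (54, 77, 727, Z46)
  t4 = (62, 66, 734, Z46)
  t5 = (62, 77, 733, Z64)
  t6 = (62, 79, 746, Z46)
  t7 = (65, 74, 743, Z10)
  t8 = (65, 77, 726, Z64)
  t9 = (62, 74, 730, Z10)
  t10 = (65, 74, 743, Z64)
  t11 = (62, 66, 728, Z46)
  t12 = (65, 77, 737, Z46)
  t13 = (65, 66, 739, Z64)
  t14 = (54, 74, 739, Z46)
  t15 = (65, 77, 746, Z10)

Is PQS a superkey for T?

No

Rows 4 and 11 have the same PQS value (P=62, Q=66, S=Z46) but are distinct tuples, so PQS does not determine every attribute — not a superkey.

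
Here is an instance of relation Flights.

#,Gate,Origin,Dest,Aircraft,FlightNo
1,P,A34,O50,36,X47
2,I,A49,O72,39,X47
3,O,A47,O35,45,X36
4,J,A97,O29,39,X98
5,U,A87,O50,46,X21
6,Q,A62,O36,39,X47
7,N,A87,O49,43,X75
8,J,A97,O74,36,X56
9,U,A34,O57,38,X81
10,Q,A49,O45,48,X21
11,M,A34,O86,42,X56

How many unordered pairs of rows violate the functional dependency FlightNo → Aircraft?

FlightNo=X47: violating pairs (1,2), (1,6) — 2 pairs.
FlightNo=X21: violating pairs (5,10) — 1 pair.
FlightNo=X56: violating pairs (8,11) — 1 pair.

4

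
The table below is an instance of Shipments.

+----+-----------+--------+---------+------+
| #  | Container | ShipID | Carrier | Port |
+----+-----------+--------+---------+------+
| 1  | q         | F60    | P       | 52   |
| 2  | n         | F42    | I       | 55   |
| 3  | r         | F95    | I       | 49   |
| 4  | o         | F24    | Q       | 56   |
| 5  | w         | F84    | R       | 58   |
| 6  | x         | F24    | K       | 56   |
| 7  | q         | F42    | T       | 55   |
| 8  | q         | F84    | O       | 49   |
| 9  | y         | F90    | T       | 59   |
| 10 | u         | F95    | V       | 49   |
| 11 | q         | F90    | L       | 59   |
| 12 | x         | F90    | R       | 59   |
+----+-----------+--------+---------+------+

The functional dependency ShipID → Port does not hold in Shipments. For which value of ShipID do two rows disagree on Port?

F84

ShipID=F60: row 1 → Port = 52 ✓
ShipID=F42: rows 2, 7 → Port = 55, 55 ✓
ShipID=F95: rows 3, 10 → Port = 49, 49 ✓
ShipID=F24: rows 4, 6 → Port = 56, 56 ✓
ShipID=F84: rows 5, 8 → Port takes values {58, 49} — violation
ShipID=F90: rows 9, 11, 12 → Port = 59, 59, 59 ✓
The only ShipID value with inconsistent Port is ShipID=F84.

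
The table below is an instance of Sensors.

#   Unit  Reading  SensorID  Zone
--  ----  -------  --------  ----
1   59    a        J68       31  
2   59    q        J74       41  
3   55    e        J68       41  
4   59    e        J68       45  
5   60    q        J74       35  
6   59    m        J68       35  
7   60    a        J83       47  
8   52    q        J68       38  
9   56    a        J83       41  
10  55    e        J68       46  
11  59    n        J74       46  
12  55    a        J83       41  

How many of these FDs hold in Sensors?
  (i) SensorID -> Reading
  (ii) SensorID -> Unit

(i) SensorID -> Reading: SensorID=J68: rows 1, 3, 4, 6, 8, 10 → Reading takes values {a, e, m, q} — violation; SensorID=J74: rows 2, 5, 11 → Reading takes values {q, n} — violation — fails.
(ii) SensorID -> Unit: SensorID=J68: rows 1, 3, 4, 6, 8, 10 → Unit takes values {59, 55, 52} — violation; SensorID=J74: rows 2, 5, 11 → Unit takes values {59, 60} — violation; SensorID=J83: rows 7, 9, 12 → Unit takes values {60, 56, 55} — violation — fails.
None of the 2 dependencies hold.

0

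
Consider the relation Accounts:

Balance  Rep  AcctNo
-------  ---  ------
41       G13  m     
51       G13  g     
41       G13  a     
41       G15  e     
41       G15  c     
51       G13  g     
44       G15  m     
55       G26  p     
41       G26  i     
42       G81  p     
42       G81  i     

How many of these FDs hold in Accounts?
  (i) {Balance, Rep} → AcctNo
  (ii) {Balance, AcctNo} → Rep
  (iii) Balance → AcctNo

(i) {Balance, Rep} → AcctNo: (Balance=41, Rep=G13): 2 rows → AcctNo takes values {m, a} — violation; (Balance=41, Rep=G15): 2 rows → AcctNo takes values {e, c} — violation; (Balance=42, Rep=G81): 2 rows → AcctNo takes values {p, i} — violation — fails.
(ii) {Balance, AcctNo} → Rep: every LHS value maps to a single RHS value — holds.
(iii) Balance → AcctNo: Balance=41: 5 rows → AcctNo takes values {m, a, e, c, i} — violation; Balance=42: 2 rows → AcctNo takes values {p, i} — violation — fails.
1 of the 3 dependencies holds.

1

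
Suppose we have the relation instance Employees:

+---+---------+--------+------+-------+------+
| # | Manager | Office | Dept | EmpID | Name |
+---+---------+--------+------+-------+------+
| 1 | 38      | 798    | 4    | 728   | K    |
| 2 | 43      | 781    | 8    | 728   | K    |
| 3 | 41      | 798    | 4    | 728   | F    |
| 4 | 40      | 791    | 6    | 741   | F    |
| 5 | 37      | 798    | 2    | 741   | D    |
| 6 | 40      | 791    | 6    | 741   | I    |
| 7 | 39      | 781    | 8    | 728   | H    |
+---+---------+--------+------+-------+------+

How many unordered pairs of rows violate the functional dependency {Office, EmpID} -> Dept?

0

(Office=798, EmpID=728): all 2 rows agree on Dept — 0 pairs.
(Office=781, EmpID=728): all 2 rows agree on Dept — 0 pairs.
(Office=791, EmpID=741): all 2 rows agree on Dept — 0 pairs.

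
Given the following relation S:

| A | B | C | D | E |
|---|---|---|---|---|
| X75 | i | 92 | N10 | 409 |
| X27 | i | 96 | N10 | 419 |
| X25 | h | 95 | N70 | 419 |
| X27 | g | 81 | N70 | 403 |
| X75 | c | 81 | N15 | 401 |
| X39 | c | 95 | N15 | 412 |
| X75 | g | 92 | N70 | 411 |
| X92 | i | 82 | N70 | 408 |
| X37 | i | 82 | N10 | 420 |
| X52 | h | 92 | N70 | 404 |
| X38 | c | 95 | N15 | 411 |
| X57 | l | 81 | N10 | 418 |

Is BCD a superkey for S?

No

Two distinct rows share (B=c, C=95, D=N15), so BCD does not determine every attribute — not a superkey.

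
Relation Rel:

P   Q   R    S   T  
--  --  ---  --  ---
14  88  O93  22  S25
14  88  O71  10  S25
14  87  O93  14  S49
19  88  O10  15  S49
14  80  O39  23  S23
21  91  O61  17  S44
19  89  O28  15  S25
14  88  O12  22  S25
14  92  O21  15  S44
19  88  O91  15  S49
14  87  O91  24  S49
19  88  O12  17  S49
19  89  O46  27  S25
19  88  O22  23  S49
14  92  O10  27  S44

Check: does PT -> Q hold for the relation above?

(P=14, T=S25): 3 rows → Q = 88, 88, 88 ✓
(P=14, T=S49): 2 rows → Q = 87, 87 ✓
(P=19, T=S49): 4 rows → Q = 88, 88, 88, 88 ✓
(P=14, T=S23): 1 row → Q = 80 ✓
(P=21, T=S44): 1 row → Q = 91 ✓
(P=19, T=S25): 2 rows → Q = 89, 89 ✓
(P=14, T=S44): 2 rows → Q = 92, 92 ✓
Every PT value is associated with a single Q value, so PT -> Q holds.

Yes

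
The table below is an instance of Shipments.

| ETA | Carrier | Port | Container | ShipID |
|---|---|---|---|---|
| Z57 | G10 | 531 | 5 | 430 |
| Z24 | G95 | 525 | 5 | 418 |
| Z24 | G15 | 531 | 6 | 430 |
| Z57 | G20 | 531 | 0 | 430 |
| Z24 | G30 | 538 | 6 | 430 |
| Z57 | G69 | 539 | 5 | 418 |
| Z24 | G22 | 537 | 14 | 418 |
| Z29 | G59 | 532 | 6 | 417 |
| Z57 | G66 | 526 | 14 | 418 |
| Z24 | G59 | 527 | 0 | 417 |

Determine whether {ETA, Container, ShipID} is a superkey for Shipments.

No

Two distinct rows share (ETA=Z24, Container=6, ShipID=430), so {ETA, Container, ShipID} does not determine every attribute — not a superkey.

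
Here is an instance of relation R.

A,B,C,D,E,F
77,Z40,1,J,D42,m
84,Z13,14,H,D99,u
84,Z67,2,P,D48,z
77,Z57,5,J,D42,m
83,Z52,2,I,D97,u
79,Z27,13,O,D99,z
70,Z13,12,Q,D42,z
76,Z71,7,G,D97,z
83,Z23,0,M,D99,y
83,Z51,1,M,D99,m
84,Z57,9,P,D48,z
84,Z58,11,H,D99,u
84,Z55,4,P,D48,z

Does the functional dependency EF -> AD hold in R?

(E=D42, F=m): 2 rows → {A,D} = (77, J), (77, J) ✓
(E=D99, F=u): 2 rows → {A,D} = (84, H), (84, H) ✓
(E=D48, F=z): 3 rows → {A,D} = (84, P), (84, P), (84, P) ✓
(E=D97, F=u): 1 row → {A,D} = (83, I) ✓
(E=D99, F=z): 1 row → {A,D} = (79, O) ✓
(E=D42, F=z): 1 row → {A,D} = (70, Q) ✓
(E=D97, F=z): 1 row → {A,D} = (76, G) ✓
(E=D99, F=y): 1 row → {A,D} = (83, M) ✓
(E=D99, F=m): 1 row → {A,D} = (83, M) ✓
Every EF value is associated with a single AD value, so EF -> AD holds.

Yes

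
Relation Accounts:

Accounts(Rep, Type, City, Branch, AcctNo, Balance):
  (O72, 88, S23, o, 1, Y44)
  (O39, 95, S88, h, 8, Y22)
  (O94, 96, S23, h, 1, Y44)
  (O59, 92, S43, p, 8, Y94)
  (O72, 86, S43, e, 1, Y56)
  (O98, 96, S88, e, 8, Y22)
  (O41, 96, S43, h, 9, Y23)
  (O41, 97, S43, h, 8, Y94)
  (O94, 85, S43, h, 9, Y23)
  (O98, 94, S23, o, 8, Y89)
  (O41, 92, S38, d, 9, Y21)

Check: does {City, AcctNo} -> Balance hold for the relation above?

Yes

(City=S23, AcctNo=1): 2 rows → Balance = Y44, Y44 ✓
(City=S88, AcctNo=8): 2 rows → Balance = Y22, Y22 ✓
(City=S43, AcctNo=8): 2 rows → Balance = Y94, Y94 ✓
(City=S43, AcctNo=1): 1 row → Balance = Y56 ✓
(City=S43, AcctNo=9): 2 rows → Balance = Y23, Y23 ✓
(City=S23, AcctNo=8): 1 row → Balance = Y89 ✓
(City=S38, AcctNo=9): 1 row → Balance = Y21 ✓
Every {City, AcctNo} value is associated with a single Balance value, so {City, AcctNo} -> Balance holds.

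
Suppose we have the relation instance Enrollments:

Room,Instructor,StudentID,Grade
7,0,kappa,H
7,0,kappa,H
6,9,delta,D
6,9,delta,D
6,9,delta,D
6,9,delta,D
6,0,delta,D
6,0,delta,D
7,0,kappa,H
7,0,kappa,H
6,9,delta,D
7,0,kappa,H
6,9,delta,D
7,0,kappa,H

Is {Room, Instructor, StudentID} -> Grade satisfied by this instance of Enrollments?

(Room=7, Instructor=0, StudentID=kappa): 6 rows → Grade = H, H, H, H, H, H ✓
(Room=6, Instructor=9, StudentID=delta): 6 rows → Grade = D, D, D, D, D, D ✓
(Room=6, Instructor=0, StudentID=delta): 2 rows → Grade = D, D ✓
Every {Room, Instructor, StudentID} value is associated with a single Grade value, so {Room, Instructor, StudentID} -> Grade holds.

Yes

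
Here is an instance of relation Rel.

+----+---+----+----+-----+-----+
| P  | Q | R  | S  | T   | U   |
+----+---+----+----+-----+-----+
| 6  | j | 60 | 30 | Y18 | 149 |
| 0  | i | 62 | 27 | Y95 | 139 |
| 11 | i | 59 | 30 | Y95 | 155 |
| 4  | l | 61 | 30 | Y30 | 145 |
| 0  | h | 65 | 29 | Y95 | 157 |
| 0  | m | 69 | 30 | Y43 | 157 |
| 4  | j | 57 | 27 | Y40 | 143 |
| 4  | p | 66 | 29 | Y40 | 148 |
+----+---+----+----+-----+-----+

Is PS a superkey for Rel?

All 8 rows have distinct PS values, so PS → (all attributes) holds and PS is a superkey.

Yes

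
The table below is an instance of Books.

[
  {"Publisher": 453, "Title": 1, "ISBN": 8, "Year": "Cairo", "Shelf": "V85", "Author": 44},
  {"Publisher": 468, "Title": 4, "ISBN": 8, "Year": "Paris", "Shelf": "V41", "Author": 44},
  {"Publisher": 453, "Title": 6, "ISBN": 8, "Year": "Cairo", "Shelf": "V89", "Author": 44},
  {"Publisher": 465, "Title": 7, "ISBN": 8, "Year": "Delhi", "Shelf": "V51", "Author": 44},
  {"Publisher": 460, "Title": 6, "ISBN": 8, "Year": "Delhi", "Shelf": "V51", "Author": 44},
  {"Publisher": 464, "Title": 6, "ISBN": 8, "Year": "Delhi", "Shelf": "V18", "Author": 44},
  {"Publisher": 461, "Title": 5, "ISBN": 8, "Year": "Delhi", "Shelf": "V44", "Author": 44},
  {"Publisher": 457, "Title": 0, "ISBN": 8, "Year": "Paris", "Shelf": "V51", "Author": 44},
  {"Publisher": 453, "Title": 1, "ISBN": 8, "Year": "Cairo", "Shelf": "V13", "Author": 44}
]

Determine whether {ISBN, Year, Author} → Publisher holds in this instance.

(ISBN=8, Year=Cairo, Author=44): 3 rows → Publisher = 453, 453, 453 ✓
(ISBN=8, Year=Paris, Author=44): 2 rows → Publisher takes values {468, 457} — violation
(ISBN=8, Year=Delhi, Author=44): 4 rows → Publisher takes values {465, 460, 464, 461} — violation
Two rows agree on {ISBN, Year, Author} but differ on Publisher, so {ISBN, Year, Author} → Publisher does not hold.

No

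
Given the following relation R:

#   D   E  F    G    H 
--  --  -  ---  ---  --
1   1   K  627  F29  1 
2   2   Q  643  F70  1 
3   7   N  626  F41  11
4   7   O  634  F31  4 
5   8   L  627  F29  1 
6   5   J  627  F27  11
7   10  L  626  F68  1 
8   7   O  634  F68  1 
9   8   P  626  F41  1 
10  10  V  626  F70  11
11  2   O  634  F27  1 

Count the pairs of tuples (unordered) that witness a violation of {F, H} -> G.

3

(F=627, H=1): all 2 rows agree on G — 0 pairs.
(F=626, H=11): violating pairs (3,10) — 1 pair.
(F=626, H=1): violating pairs (7,9) — 1 pair.
(F=634, H=1): violating pairs (8,11) — 1 pair.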